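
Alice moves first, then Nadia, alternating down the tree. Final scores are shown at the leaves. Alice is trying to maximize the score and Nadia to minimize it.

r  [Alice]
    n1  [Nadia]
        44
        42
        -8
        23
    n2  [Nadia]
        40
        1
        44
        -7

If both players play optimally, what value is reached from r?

-7

n1 (Nadia): min(44, 42, -8, 23) = -8
n2 (Nadia): min(40, 1, 44, -7) = -7
r (Alice): max(-8, -7) = -7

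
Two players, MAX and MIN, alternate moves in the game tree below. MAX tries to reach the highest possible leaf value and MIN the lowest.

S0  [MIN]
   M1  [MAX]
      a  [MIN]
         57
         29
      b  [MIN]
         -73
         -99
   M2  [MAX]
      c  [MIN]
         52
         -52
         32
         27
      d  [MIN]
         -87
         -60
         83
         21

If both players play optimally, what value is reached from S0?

a (MIN): min(57, 29) = 29
b (MIN): min(-73, -99) = -99
M1 (MAX): max(29, -99) = 29
c (MIN): min(52, -52, 32, 27) = -52
d (MIN): min(-87, -60, 83, 21) = -87
M2 (MAX): max(-52, -87) = -52
S0 (MIN): min(29, -52) = -52

-52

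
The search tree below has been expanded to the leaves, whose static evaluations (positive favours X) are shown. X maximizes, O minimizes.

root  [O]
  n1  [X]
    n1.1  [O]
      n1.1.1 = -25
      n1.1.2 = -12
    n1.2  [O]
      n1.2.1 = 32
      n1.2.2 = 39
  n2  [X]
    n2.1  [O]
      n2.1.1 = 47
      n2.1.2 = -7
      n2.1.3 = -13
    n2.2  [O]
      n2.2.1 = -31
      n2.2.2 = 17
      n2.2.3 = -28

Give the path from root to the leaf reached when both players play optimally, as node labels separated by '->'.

n1.1 (O): min(-25, -12) = -25
n1.2 (O): min(32, 39) = 32
n1 (X): max(-25, 32) = 32
n2.1 (O): min(47, -7, -13) = -13
n2.2 (O): min(-31, 17, -28) = -31
n2 (X): max(-13, -31) = -13
root (O): min(32, -13) = -13
At root, O picks n2 (lowest: -13).
At n2, X picks n2.1 (highest: -13).
At n2.1, O picks n2.1.3 (lowest: -13).
Terminal value -13.

root -> n2 -> n2.1 -> n2.1.3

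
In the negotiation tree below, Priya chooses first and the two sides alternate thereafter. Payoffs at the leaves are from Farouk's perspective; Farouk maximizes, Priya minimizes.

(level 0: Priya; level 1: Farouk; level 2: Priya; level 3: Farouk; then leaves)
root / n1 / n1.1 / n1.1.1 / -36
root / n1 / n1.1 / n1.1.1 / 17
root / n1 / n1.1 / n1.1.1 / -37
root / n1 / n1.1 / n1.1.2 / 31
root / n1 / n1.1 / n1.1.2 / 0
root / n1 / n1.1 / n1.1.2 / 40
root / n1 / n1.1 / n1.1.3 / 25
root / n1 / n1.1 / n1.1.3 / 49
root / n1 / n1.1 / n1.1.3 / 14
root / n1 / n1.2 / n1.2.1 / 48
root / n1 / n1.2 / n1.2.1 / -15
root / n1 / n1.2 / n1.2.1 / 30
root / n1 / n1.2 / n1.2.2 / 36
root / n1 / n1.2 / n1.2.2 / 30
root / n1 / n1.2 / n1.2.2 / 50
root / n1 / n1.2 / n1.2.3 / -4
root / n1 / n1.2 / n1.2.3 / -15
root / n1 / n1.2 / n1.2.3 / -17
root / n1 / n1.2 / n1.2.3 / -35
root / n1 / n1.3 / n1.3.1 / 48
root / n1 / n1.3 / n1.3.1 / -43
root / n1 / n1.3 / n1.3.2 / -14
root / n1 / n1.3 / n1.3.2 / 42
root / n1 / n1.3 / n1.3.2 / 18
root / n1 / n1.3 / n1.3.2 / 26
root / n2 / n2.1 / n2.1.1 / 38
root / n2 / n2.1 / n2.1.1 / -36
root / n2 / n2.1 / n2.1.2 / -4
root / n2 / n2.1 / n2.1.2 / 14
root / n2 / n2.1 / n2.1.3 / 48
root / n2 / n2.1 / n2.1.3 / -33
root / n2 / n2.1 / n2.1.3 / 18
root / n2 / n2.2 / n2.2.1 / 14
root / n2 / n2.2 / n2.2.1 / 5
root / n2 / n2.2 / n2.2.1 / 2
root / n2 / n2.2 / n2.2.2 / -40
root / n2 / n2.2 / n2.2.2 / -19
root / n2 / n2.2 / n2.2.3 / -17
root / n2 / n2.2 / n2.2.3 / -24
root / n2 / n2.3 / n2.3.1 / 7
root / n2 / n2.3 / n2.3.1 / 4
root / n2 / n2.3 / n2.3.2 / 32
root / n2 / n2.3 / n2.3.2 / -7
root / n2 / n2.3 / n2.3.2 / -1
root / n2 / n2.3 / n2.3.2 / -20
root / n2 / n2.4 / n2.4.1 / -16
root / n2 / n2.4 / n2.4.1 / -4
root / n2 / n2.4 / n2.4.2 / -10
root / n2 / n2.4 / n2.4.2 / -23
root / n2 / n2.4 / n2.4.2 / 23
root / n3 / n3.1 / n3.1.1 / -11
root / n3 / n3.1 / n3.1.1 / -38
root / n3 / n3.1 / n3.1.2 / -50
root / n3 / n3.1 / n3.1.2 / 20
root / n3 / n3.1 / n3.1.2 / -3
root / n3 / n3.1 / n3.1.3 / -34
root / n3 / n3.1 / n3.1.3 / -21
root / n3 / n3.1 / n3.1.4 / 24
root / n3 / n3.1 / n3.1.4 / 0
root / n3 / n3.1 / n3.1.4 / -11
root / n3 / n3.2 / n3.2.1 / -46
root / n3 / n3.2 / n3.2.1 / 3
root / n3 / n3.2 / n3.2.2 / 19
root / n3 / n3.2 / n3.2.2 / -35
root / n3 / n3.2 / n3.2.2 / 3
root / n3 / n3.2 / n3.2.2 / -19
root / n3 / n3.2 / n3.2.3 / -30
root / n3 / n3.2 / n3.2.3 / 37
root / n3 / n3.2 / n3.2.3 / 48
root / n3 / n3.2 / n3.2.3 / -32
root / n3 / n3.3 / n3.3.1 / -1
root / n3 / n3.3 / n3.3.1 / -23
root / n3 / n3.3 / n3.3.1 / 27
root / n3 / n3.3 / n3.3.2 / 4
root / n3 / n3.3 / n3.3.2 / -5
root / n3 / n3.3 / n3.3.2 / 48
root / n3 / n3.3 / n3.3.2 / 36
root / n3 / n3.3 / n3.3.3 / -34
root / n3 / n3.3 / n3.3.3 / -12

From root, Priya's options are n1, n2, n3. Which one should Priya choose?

n3

n1.1.1 (Farouk): max(-36, 17, -37) = 17
n1.1.2 (Farouk): max(31, 0, 40) = 40
n1.1.3 (Farouk): max(25, 49, 14) = 49
n1.1 (Priya): min(17, 40, 49) = 17
n1.2.1 (Farouk): max(48, -15, 30) = 48
n1.2.2 (Farouk): max(36, 30, 50) = 50
n1.2.3 (Farouk): max(-4, -15, -17, -35) = -4
n1.2 (Priya): min(48, 50, -4) = -4
n1.3.1 (Farouk): max(48, -43) = 48
n1.3.2 (Farouk): max(-14, 42, 18, 26) = 42
n1.3 (Priya): min(48, 42) = 42
n1 (Farouk): max(17, -4, 42) = 42
n2.1.1 (Farouk): max(38, -36) = 38
n2.1.2 (Farouk): max(-4, 14) = 14
n2.1.3 (Farouk): max(48, -33, 18) = 48
n2.1 (Priya): min(38, 14, 48) = 14
n2.2.1 (Farouk): max(14, 5, 2) = 14
n2.2.2 (Farouk): max(-40, -19) = -19
n2.2.3 (Farouk): max(-17, -24) = -17
n2.2 (Priya): min(14, -19, -17) = -19
n2.3.1 (Farouk): max(7, 4) = 7
n2.3.2 (Farouk): max(32, -7, -1, -20) = 32
n2.3 (Priya): min(7, 32) = 7
n2.4.1 (Farouk): max(-16, -4) = -4
n2.4.2 (Farouk): max(-10, -23, 23) = 23
n2.4 (Priya): min(-4, 23) = -4
n2 (Farouk): max(14, -19, 7, -4) = 14
n3.1.1 (Farouk): max(-11, -38) = -11
n3.1.2 (Farouk): max(-50, 20, -3) = 20
n3.1.3 (Farouk): max(-34, -21) = -21
n3.1.4 (Farouk): max(24, 0, -11) = 24
n3.1 (Priya): min(-11, 20, -21, 24) = -21
n3.2.1 (Farouk): max(-46, 3) = 3
n3.2.2 (Farouk): max(19, -35, 3, -19) = 19
n3.2.3 (Farouk): max(-30, 37, 48, -32) = 48
n3.2 (Priya): min(3, 19, 48) = 3
n3.3.1 (Farouk): max(-1, -23, 27) = 27
n3.3.2 (Farouk): max(4, -5, 48, 36) = 48
n3.3.3 (Farouk): max(-34, -12) = -12
n3.3 (Priya): min(27, 48, -12) = -12
n3 (Farouk): max(-21, 3, -12) = 3
root (Priya): min(42, 14, 3) = 3
Priya at root wants the lowest of {n1=42, n2=14, n3=3}, so chooses n3.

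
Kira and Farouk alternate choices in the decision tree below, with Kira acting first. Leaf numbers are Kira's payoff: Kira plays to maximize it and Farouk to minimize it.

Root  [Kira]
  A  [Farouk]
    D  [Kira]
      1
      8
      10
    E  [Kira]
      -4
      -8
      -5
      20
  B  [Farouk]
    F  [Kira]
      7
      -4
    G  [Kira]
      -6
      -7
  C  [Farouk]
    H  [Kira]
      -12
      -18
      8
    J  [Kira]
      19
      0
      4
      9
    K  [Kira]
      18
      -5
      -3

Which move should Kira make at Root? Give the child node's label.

A

D (Kira): max(1, 8, 10) = 10
E (Kira): max(-4, -8, -5, 20) = 20
A (Farouk): min(10, 20) = 10
F (Kira): max(7, -4) = 7
G (Kira): max(-6, -7) = -6
B (Farouk): min(7, -6) = -6
H (Kira): max(-12, -18, 8) = 8
J (Kira): max(19, 0, 4, 9) = 19
K (Kira): max(18, -5, -3) = 18
C (Farouk): min(8, 19, 18) = 8
Root (Kira): max(10, -6, 8) = 10
Kira at Root wants the highest of {A=10, B=-6, C=8}, so chooses A.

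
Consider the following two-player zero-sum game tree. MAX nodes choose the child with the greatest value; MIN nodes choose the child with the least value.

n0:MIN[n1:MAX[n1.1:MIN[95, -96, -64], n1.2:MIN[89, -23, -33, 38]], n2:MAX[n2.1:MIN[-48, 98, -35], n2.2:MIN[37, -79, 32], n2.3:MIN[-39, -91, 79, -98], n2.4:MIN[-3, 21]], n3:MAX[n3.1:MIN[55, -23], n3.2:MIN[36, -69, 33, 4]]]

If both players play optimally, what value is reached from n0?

-33

n1.1 (MIN): min(95, -96, -64) = -96
n1.2 (MIN): min(89, -23, -33, 38) = -33
n1 (MAX): max(-96, -33) = -33
n2.1 (MIN): min(-48, 98, -35) = -48
n2.2 (MIN): min(37, -79, 32) = -79
n2.3 (MIN): min(-39, -91, 79, -98) = -98
n2.4 (MIN): min(-3, 21) = -3
n2 (MAX): max(-48, -79, -98, -3) = -3
n3.1 (MIN): min(55, -23) = -23
n3.2 (MIN): min(36, -69, 33, 4) = -69
n3 (MAX): max(-23, -69) = -23
n0 (MIN): min(-33, -3, -23) = -33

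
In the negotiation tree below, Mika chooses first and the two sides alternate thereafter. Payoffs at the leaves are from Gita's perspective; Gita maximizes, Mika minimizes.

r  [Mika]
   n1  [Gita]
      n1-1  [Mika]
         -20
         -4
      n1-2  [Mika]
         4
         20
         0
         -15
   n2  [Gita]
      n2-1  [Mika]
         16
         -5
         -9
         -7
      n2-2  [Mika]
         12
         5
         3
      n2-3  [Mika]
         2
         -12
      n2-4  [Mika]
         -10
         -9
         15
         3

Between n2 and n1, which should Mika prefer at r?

n2-1 (Mika): min(16, -5, -9, -7) = -9
n2-2 (Mika): min(12, 5, 3) = 3
n2-3 (Mika): min(2, -12) = -12
n2-4 (Mika): min(-10, -9, 15, 3) = -10
n2 (Gita): max(-9, 3, -12, -10) = 3
n1-1 (Mika): min(-20, -4) = -20
n1-2 (Mika): min(4, 20, 0, -15) = -15
n1 (Gita): max(-20, -15) = -15
Mika prefers the lower value; n2=3, n1=-15. n1 is better since -15 < 3.

n1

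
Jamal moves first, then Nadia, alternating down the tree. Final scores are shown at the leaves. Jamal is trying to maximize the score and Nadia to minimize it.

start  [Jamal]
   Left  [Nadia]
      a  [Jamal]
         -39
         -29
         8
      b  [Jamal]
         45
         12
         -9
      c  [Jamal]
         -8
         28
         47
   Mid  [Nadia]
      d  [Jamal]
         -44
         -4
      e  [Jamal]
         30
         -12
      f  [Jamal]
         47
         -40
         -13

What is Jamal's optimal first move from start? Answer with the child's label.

Left

a (Jamal): max(-39, -29, 8) = 8
b (Jamal): max(45, 12, -9) = 45
c (Jamal): max(-8, 28, 47) = 47
Left (Nadia): min(8, 45, 47) = 8
d (Jamal): max(-44, -4) = -4
e (Jamal): max(30, -12) = 30
f (Jamal): max(47, -40, -13) = 47
Mid (Nadia): min(-4, 30, 47) = -4
start (Jamal): max(8, -4) = 8
Jamal at start wants the highest of {Left=8, Mid=-4}, so chooses Left.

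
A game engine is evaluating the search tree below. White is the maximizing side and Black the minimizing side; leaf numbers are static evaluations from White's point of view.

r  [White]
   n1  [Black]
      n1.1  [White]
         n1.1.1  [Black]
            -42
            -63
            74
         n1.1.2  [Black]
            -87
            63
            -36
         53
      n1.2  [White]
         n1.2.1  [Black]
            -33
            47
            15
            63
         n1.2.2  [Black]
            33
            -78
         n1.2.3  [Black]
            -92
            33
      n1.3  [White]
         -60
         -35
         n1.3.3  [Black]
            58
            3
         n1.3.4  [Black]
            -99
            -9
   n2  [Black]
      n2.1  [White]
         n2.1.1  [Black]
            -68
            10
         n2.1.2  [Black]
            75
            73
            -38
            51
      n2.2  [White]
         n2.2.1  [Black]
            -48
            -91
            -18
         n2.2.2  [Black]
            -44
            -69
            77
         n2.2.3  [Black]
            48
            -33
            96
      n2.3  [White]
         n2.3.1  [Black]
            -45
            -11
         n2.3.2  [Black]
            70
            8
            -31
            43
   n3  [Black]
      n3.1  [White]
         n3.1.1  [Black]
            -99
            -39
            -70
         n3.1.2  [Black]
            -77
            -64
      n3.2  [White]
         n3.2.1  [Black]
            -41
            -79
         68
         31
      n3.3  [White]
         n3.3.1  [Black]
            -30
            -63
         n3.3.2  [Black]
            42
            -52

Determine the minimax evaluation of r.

n1.1.1 (Black): min(-42, -63, 74) = -63
n1.1.2 (Black): min(-87, 63, -36) = -87
n1.1 (White): max(-63, -87, 53) = 53
n1.2.1 (Black): min(-33, 47, 15, 63) = -33
n1.2.2 (Black): min(33, -78) = -78
n1.2.3 (Black): min(-92, 33) = -92
n1.2 (White): max(-33, -78, -92) = -33
n1.3.3 (Black): min(58, 3) = 3
n1.3.4 (Black): min(-99, -9) = -99
n1.3 (White): max(-60, -35, 3, -99) = 3
n1 (Black): min(53, -33, 3) = -33
n2.1.1 (Black): min(-68, 10) = -68
n2.1.2 (Black): min(75, 73, -38, 51) = -38
n2.1 (White): max(-68, -38) = -38
n2.2.1 (Black): min(-48, -91, -18) = -91
n2.2.2 (Black): min(-44, -69, 77) = -69
n2.2.3 (Black): min(48, -33, 96) = -33
n2.2 (White): max(-91, -69, -33) = -33
n2.3.1 (Black): min(-45, -11) = -45
n2.3.2 (Black): min(70, 8, -31, 43) = -31
n2.3 (White): max(-45, -31) = -31
n2 (Black): min(-38, -33, -31) = -38
n3.1.1 (Black): min(-99, -39, -70) = -99
n3.1.2 (Black): min(-77, -64) = -77
n3.1 (White): max(-99, -77) = -77
n3.2.1 (Black): min(-41, -79) = -79
n3.2 (White): max(-79, 68, 31) = 68
n3.3.1 (Black): min(-30, -63) = -63
n3.3.2 (Black): min(42, -52) = -52
n3.3 (White): max(-63, -52) = -52
n3 (Black): min(-77, 68, -52) = -77
r (White): max(-33, -38, -77) = -33

-33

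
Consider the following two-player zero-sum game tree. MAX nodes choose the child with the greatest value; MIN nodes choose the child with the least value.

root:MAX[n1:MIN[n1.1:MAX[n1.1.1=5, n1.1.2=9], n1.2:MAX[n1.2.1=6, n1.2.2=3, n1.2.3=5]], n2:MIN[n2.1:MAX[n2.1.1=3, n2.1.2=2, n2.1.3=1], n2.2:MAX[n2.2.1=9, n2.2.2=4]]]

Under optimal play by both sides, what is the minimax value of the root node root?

n1.1 (MAX): max(5, 9) = 9
n1.2 (MAX): max(6, 3, 5) = 6
n1 (MIN): min(9, 6) = 6
n2.1 (MAX): max(3, 2, 1) = 3
n2.2 (MAX): max(9, 4) = 9
n2 (MIN): min(3, 9) = 3
root (MAX): max(6, 3) = 6

6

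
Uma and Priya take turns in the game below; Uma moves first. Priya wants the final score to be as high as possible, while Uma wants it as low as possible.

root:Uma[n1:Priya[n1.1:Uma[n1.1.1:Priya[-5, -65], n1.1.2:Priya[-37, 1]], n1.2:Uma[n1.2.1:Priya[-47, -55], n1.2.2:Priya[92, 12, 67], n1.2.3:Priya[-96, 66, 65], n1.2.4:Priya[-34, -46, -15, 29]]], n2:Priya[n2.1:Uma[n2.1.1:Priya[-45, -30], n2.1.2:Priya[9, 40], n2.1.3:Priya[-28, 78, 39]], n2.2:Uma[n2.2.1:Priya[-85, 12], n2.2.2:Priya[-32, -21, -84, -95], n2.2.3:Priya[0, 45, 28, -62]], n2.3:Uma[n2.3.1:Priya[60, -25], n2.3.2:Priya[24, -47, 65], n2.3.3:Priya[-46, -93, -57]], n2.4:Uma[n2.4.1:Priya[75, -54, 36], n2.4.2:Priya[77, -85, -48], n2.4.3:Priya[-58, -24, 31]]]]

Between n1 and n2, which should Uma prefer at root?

n1.1.1 (Priya): max(-5, -65) = -5
n1.1.2 (Priya): max(-37, 1) = 1
n1.1 (Uma): min(-5, 1) = -5
n1.2.1 (Priya): max(-47, -55) = -47
n1.2.2 (Priya): max(92, 12, 67) = 92
n1.2.3 (Priya): max(-96, 66, 65) = 66
n1.2.4 (Priya): max(-34, -46, -15, 29) = 29
n1.2 (Uma): min(-47, 92, 66, 29) = -47
n1 (Priya): max(-5, -47) = -5
n2.1.1 (Priya): max(-45, -30) = -30
n2.1.2 (Priya): max(9, 40) = 40
n2.1.3 (Priya): max(-28, 78, 39) = 78
n2.1 (Uma): min(-30, 40, 78) = -30
n2.2.1 (Priya): max(-85, 12) = 12
n2.2.2 (Priya): max(-32, -21, -84, -95) = -21
n2.2.3 (Priya): max(0, 45, 28, -62) = 45
n2.2 (Uma): min(12, -21, 45) = -21
n2.3.1 (Priya): max(60, -25) = 60
n2.3.2 (Priya): max(24, -47, 65) = 65
n2.3.3 (Priya): max(-46, -93, -57) = -46
n2.3 (Uma): min(60, 65, -46) = -46
n2.4.1 (Priya): max(75, -54, 36) = 75
n2.4.2 (Priya): max(77, -85, -48) = 77
n2.4.3 (Priya): max(-58, -24, 31) = 31
n2.4 (Uma): min(75, 77, 31) = 31
n2 (Priya): max(-30, -21, -46, 31) = 31
Uma prefers the lower value; n1=-5, n2=31. n1 is better since -5 < 31.

n1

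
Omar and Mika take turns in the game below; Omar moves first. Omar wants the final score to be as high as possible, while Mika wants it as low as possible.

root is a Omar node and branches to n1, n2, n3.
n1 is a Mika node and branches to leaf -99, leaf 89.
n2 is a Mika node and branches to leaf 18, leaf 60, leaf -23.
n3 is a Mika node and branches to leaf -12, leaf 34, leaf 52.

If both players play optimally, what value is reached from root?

n1 (Mika): min(-99, 89) = -99
n2 (Mika): min(18, 60, -23) = -23
n3 (Mika): min(-12, 34, 52) = -12
root (Omar): max(-99, -23, -12) = -12

-12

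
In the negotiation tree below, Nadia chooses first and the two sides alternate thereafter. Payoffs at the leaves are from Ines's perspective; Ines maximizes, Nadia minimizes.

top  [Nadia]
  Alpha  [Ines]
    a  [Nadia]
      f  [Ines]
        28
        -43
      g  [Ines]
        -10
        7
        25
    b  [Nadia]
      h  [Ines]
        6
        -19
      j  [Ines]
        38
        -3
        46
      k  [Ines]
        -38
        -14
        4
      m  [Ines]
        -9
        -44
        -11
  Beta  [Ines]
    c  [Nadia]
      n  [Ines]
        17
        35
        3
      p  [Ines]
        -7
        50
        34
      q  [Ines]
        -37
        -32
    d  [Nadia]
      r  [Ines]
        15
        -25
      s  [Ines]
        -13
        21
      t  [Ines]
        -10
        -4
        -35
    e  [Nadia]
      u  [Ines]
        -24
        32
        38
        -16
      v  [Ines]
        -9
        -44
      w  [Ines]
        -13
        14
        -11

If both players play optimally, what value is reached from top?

f (Ines): max(28, -43) = 28
g (Ines): max(-10, 7, 25) = 25
a (Nadia): min(28, 25) = 25
h (Ines): max(6, -19) = 6
j (Ines): max(38, -3, 46) = 46
k (Ines): max(-38, -14, 4) = 4
m (Ines): max(-9, -44, -11) = -9
b (Nadia): min(6, 46, 4, -9) = -9
Alpha (Ines): max(25, -9) = 25
n (Ines): max(17, 35, 3) = 35
p (Ines): max(-7, 50, 34) = 50
q (Ines): max(-37, -32) = -32
c (Nadia): min(35, 50, -32) = -32
r (Ines): max(15, -25) = 15
s (Ines): max(-13, 21) = 21
t (Ines): max(-10, -4, -35) = -4
d (Nadia): min(15, 21, -4) = -4
u (Ines): max(-24, 32, 38, -16) = 38
v (Ines): max(-9, -44) = -9
w (Ines): max(-13, 14, -11) = 14
e (Nadia): min(38, -9, 14) = -9
Beta (Ines): max(-32, -4, -9) = -4
top (Nadia): min(25, -4) = -4

-4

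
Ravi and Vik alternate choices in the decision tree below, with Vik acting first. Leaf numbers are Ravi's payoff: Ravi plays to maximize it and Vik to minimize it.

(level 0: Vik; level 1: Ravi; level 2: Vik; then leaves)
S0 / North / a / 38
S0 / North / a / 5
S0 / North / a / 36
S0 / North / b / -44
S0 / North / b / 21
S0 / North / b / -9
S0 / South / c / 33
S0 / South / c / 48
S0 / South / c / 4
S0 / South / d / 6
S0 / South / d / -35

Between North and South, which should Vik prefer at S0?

a (Vik): min(38, 5, 36) = 5
b (Vik): min(-44, 21, -9) = -44
North (Ravi): max(5, -44) = 5
c (Vik): min(33, 48, 4) = 4
d (Vik): min(6, -35) = -35
South (Ravi): max(4, -35) = 4
Vik prefers the lower value; North=5, South=4. South is better since 4 < 5.

South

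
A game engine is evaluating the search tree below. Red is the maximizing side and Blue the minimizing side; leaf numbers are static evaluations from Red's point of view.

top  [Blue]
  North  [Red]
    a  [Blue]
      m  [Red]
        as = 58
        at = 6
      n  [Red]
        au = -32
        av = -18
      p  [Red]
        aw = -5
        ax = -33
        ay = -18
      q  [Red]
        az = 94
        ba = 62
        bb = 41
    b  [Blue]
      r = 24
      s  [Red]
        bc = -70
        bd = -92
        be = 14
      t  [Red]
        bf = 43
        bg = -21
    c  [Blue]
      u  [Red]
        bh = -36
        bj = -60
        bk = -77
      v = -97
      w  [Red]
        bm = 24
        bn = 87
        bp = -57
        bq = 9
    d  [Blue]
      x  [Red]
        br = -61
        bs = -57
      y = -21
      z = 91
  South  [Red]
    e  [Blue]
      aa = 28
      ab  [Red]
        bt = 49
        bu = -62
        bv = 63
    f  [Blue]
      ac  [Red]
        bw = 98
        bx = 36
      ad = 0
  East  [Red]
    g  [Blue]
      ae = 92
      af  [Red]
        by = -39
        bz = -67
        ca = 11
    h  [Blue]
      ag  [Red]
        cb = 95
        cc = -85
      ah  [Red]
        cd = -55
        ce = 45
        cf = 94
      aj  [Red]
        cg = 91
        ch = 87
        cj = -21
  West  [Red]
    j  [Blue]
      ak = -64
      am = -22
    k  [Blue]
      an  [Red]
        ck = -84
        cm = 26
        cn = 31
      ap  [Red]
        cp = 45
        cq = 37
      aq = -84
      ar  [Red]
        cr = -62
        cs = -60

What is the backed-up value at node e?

ab (Red): max(49, -62, 63) = 63
e (Blue): min(28, 63) = 28

28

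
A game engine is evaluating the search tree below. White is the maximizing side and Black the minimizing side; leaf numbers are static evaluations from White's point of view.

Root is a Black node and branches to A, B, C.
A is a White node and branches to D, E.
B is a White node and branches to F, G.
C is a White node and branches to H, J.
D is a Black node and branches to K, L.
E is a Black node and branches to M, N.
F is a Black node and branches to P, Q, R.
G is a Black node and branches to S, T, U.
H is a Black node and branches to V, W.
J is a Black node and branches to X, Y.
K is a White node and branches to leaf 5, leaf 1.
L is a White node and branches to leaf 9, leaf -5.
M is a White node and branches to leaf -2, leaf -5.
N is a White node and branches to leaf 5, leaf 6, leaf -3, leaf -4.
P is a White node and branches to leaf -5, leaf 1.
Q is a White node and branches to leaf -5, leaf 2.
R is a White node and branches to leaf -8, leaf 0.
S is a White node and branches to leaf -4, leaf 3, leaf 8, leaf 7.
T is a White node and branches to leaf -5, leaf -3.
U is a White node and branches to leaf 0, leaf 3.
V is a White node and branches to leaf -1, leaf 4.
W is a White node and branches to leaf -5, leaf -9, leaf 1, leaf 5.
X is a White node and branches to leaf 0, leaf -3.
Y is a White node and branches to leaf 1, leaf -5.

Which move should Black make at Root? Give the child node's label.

K (White): max(5, 1) = 5
L (White): max(9, -5) = 9
D (Black): min(5, 9) = 5
M (White): max(-2, -5) = -2
N (White): max(5, 6, -3, -4) = 6
E (Black): min(-2, 6) = -2
A (White): max(5, -2) = 5
P (White): max(-5, 1) = 1
Q (White): max(-5, 2) = 2
R (White): max(-8, 0) = 0
F (Black): min(1, 2, 0) = 0
S (White): max(-4, 3, 8, 7) = 8
T (White): max(-5, -3) = -3
U (White): max(0, 3) = 3
G (Black): min(8, -3, 3) = -3
B (White): max(0, -3) = 0
V (White): max(-1, 4) = 4
W (White): max(-5, -9, 1, 5) = 5
H (Black): min(4, 5) = 4
X (White): max(0, -3) = 0
Y (White): max(1, -5) = 1
J (Black): min(0, 1) = 0
C (White): max(4, 0) = 4
Root (Black): min(5, 0, 4) = 0
Black at Root wants the lowest of {A=5, B=0, C=4}, so chooses B.

B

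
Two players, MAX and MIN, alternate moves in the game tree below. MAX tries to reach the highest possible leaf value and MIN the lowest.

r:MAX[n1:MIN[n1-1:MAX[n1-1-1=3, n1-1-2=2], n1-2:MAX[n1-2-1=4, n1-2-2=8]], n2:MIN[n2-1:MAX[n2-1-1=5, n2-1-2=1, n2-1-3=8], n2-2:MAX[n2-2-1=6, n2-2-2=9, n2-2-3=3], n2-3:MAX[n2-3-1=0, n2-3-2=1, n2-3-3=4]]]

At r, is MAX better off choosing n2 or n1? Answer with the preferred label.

n2

n2-1 (MAX): max(5, 1, 8) = 8
n2-2 (MAX): max(6, 9, 3) = 9
n2-3 (MAX): max(0, 1, 4) = 4
n2 (MIN): min(8, 9, 4) = 4
n1-1 (MAX): max(3, 2) = 3
n1-2 (MAX): max(4, 8) = 8
n1 (MIN): min(3, 8) = 3
MAX prefers the higher value; n2=4, n1=3. n2 is better since 4 > 3.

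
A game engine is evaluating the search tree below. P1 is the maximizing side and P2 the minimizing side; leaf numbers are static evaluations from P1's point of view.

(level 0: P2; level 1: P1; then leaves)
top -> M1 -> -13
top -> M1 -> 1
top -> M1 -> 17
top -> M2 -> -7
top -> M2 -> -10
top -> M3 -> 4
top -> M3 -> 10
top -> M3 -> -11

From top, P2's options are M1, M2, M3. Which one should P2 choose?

M2

M1 (P1): max(-13, 1, 17) = 17
M2 (P1): max(-7, -10) = -7
M3 (P1): max(4, 10, -11) = 10
top (P2): min(17, -7, 10) = -7
P2 at top wants the lowest of {M1=17, M2=-7, M3=10}, so chooses M2.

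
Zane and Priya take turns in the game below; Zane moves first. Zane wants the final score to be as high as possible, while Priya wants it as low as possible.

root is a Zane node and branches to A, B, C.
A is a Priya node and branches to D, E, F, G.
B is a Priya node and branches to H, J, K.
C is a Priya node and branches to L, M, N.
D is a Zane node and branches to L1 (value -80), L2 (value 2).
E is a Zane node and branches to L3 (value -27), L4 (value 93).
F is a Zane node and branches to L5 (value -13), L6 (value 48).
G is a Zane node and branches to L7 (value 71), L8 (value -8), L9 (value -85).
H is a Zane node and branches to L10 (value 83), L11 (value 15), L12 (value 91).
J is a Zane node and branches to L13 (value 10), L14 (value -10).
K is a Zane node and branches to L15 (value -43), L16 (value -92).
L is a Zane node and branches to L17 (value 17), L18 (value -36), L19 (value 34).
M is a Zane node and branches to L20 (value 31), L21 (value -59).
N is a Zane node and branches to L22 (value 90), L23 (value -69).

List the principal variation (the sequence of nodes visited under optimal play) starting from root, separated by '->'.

D (Zane): max(-80, 2) = 2
E (Zane): max(-27, 93) = 93
F (Zane): max(-13, 48) = 48
G (Zane): max(71, -8, -85) = 71
A (Priya): min(2, 93, 48, 71) = 2
H (Zane): max(83, 15, 91) = 91
J (Zane): max(10, -10) = 10
K (Zane): max(-43, -92) = -43
B (Priya): min(91, 10, -43) = -43
L (Zane): max(17, -36, 34) = 34
M (Zane): max(31, -59) = 31
N (Zane): max(90, -69) = 90
C (Priya): min(34, 31, 90) = 31
root (Zane): max(2, -43, 31) = 31
At root, Zane picks C (highest: 31).
At C, Priya picks M (lowest: 31).
At M, Zane picks L20 (highest: 31).
Terminal value 31.

root -> C -> M -> L20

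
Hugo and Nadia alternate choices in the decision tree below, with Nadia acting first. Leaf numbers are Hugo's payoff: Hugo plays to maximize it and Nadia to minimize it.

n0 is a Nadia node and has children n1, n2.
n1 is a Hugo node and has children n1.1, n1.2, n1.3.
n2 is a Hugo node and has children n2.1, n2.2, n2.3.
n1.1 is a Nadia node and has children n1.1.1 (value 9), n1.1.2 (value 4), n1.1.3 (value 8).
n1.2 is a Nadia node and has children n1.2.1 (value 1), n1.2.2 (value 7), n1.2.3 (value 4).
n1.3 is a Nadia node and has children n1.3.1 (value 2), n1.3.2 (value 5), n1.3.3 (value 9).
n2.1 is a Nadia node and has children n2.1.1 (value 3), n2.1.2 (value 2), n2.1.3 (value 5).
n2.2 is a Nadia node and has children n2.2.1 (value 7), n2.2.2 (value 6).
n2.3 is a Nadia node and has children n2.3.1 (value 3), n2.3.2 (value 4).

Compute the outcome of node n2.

n2.1 (Nadia): min(3, 2, 5) = 2
n2.2 (Nadia): min(7, 6) = 6
n2.3 (Nadia): min(3, 4) = 3
n2 (Hugo): max(2, 6, 3) = 6

6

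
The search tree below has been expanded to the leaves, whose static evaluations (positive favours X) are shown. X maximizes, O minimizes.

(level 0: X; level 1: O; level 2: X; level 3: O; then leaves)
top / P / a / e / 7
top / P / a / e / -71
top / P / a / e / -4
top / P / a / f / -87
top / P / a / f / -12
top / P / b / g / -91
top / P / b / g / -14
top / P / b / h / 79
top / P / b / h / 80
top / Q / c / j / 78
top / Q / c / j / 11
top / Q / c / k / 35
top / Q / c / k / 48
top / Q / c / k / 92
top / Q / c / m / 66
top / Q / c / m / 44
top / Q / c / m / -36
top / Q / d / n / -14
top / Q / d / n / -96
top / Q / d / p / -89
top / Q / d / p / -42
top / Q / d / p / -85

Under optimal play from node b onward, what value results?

g (O): min(-91, -14) = -91
h (O): min(79, 80) = 79
b (X): max(-91, 79) = 79

79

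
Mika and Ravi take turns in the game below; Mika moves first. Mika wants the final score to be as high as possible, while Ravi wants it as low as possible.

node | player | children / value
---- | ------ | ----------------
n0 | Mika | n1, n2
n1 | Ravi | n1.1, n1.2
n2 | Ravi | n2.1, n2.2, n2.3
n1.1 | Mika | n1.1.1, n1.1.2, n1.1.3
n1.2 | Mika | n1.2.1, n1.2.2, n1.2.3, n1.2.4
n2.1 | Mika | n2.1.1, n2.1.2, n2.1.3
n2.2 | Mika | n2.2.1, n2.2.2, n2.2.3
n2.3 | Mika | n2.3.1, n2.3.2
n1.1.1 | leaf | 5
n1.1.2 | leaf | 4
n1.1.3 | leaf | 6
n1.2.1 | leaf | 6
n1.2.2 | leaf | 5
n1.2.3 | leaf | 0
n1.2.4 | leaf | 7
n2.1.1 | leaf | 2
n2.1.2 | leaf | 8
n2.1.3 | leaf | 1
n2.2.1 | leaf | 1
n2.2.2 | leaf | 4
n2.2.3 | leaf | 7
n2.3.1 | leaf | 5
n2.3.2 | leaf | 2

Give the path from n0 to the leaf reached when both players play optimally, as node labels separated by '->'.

n1.1 (Mika): max(5, 4, 6) = 6
n1.2 (Mika): max(6, 5, 0, 7) = 7
n1 (Ravi): min(6, 7) = 6
n2.1 (Mika): max(2, 8, 1) = 8
n2.2 (Mika): max(1, 4, 7) = 7
n2.3 (Mika): max(5, 2) = 5
n2 (Ravi): min(8, 7, 5) = 5
n0 (Mika): max(6, 5) = 6
At n0, Mika picks n1 (highest: 6).
At n1, Ravi picks n1.1 (lowest: 6).
At n1.1, Mika picks n1.1.3 (highest: 6).
Terminal value 6.

n0 -> n1 -> n1.1 -> n1.1.3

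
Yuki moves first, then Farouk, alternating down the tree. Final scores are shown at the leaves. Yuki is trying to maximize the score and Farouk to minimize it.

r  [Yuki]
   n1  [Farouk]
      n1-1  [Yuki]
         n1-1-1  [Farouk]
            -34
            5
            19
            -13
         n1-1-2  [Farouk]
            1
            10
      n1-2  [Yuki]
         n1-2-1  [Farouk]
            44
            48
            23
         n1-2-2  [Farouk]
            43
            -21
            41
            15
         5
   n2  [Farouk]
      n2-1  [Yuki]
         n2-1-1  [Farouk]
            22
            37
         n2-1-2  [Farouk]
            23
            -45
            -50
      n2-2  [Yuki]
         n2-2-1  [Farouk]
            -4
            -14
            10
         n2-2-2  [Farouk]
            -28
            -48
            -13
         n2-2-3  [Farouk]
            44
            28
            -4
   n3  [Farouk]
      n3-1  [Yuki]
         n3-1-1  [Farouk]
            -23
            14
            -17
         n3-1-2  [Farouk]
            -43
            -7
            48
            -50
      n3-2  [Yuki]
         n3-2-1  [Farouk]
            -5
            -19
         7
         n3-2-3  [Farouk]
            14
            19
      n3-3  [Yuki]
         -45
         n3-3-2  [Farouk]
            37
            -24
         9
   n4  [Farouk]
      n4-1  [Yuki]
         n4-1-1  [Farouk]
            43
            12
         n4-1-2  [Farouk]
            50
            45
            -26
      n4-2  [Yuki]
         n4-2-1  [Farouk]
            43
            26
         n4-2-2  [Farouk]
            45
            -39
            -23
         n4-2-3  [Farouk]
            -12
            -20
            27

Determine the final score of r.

n1-1-1 (Farouk): min(-34, 5, 19, -13) = -34
n1-1-2 (Farouk): min(1, 10) = 1
n1-1 (Yuki): max(-34, 1) = 1
n1-2-1 (Farouk): min(44, 48, 23) = 23
n1-2-2 (Farouk): min(43, -21, 41, 15) = -21
n1-2 (Yuki): max(23, -21, 5) = 23
n1 (Farouk): min(1, 23) = 1
n2-1-1 (Farouk): min(22, 37) = 22
n2-1-2 (Farouk): min(23, -45, -50) = -50
n2-1 (Yuki): max(22, -50) = 22
n2-2-1 (Farouk): min(-4, -14, 10) = -14
n2-2-2 (Farouk): min(-28, -48, -13) = -48
n2-2-3 (Farouk): min(44, 28, -4) = -4
n2-2 (Yuki): max(-14, -48, -4) = -4
n2 (Farouk): min(22, -4) = -4
n3-1-1 (Farouk): min(-23, 14, -17) = -23
n3-1-2 (Farouk): min(-43, -7, 48, -50) = -50
n3-1 (Yuki): max(-23, -50) = -23
n3-2-1 (Farouk): min(-5, -19) = -19
n3-2-3 (Farouk): min(14, 19) = 14
n3-2 (Yuki): max(-19, 7, 14) = 14
n3-3-2 (Farouk): min(37, -24) = -24
n3-3 (Yuki): max(-45, -24, 9) = 9
n3 (Farouk): min(-23, 14, 9) = -23
n4-1-1 (Farouk): min(43, 12) = 12
n4-1-2 (Farouk): min(50, 45, -26) = -26
n4-1 (Yuki): max(12, -26) = 12
n4-2-1 (Farouk): min(43, 26) = 26
n4-2-2 (Farouk): min(45, -39, -23) = -39
n4-2-3 (Farouk): min(-12, -20, 27) = -20
n4-2 (Yuki): max(26, -39, -20) = 26
n4 (Farouk): min(12, 26) = 12
r (Yuki): max(1, -4, -23, 12) = 12

12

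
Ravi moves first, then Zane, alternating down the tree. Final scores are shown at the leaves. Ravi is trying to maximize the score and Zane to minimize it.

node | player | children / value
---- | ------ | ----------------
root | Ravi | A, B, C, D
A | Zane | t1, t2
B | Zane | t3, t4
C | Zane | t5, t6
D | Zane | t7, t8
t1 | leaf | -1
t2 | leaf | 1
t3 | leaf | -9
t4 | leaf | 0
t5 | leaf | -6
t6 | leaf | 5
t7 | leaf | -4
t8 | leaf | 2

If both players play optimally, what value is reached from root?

A (Zane): min(-1, 1) = -1
B (Zane): min(-9, 0) = -9
C (Zane): min(-6, 5) = -6
D (Zane): min(-4, 2) = -4
root (Ravi): max(-1, -9, -6, -4) = -1

-1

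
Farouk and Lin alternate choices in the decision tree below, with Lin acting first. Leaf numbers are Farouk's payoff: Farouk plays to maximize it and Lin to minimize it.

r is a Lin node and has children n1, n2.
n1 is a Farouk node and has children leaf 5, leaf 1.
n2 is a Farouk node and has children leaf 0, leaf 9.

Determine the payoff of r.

n1 (Farouk): max(5, 1) = 5
n2 (Farouk): max(0, 9) = 9
r (Lin): min(5, 9) = 5

5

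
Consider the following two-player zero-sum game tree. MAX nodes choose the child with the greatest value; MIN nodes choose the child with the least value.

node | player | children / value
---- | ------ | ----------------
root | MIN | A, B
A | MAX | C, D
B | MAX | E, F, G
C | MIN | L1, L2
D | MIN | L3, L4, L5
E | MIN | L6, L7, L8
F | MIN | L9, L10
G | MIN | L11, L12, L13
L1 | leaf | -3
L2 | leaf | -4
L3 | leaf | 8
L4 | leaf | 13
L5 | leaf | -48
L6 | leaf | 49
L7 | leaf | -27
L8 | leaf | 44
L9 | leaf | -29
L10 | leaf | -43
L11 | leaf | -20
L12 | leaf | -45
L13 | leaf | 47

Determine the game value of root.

-27

C (MIN): min(-3, -4) = -4
D (MIN): min(8, 13, -48) = -48
A (MAX): max(-4, -48) = -4
E (MIN): min(49, -27, 44) = -27
F (MIN): min(-29, -43) = -43
G (MIN): min(-20, -45, 47) = -45
B (MAX): max(-27, -43, -45) = -27
root (MIN): min(-4, -27) = -27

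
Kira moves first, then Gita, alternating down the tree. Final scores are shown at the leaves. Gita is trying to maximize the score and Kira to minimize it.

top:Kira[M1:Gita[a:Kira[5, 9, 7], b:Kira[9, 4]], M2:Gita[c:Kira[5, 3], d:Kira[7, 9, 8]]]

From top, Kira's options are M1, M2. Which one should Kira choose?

M1

a (Kira): min(5, 9, 7) = 5
b (Kira): min(9, 4) = 4
M1 (Gita): max(5, 4) = 5
c (Kira): min(5, 3) = 3
d (Kira): min(7, 9, 8) = 7
M2 (Gita): max(3, 7) = 7
top (Kira): min(5, 7) = 5
Kira at top wants the lowest of {M1=5, M2=7}, so chooses M1.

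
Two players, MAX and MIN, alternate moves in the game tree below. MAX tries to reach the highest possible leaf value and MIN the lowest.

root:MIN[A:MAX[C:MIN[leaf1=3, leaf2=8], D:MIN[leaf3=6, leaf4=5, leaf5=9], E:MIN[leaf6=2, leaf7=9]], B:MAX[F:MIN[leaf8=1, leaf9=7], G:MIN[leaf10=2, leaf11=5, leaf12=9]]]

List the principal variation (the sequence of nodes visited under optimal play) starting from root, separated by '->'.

C (MIN): min(3, 8) = 3
D (MIN): min(6, 5, 9) = 5
E (MIN): min(2, 9) = 2
A (MAX): max(3, 5, 2) = 5
F (MIN): min(1, 7) = 1
G (MIN): min(2, 5, 9) = 2
B (MAX): max(1, 2) = 2
root (MIN): min(5, 2) = 2
At root, MIN picks B (lowest: 2).
At B, MAX picks G (highest: 2).
At G, MIN picks leaf10 (lowest: 2).
Terminal value 2.

root -> B -> G -> leaf10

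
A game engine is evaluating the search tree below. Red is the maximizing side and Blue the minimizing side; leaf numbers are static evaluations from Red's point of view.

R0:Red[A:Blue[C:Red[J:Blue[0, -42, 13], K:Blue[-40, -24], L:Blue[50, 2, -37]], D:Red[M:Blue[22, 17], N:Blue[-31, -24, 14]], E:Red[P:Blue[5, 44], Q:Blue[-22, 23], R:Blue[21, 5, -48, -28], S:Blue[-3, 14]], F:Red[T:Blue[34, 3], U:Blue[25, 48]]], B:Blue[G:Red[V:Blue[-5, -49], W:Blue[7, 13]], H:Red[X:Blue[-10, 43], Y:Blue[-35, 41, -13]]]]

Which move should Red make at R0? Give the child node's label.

B

J (Blue): min(0, -42, 13) = -42
K (Blue): min(-40, -24) = -40
L (Blue): min(50, 2, -37) = -37
C (Red): max(-42, -40, -37) = -37
M (Blue): min(22, 17) = 17
N (Blue): min(-31, -24, 14) = -31
D (Red): max(17, -31) = 17
P (Blue): min(5, 44) = 5
Q (Blue): min(-22, 23) = -22
R (Blue): min(21, 5, -48, -28) = -48
S (Blue): min(-3, 14) = -3
E (Red): max(5, -22, -48, -3) = 5
T (Blue): min(34, 3) = 3
U (Blue): min(25, 48) = 25
F (Red): max(3, 25) = 25
A (Blue): min(-37, 17, 5, 25) = -37
V (Blue): min(-5, -49) = -49
W (Blue): min(7, 13) = 7
G (Red): max(-49, 7) = 7
X (Blue): min(-10, 43) = -10
Y (Blue): min(-35, 41, -13) = -35
H (Red): max(-10, -35) = -10
B (Blue): min(7, -10) = -10
R0 (Red): max(-37, -10) = -10
Red at R0 wants the highest of {A=-37, B=-10}, so chooses B.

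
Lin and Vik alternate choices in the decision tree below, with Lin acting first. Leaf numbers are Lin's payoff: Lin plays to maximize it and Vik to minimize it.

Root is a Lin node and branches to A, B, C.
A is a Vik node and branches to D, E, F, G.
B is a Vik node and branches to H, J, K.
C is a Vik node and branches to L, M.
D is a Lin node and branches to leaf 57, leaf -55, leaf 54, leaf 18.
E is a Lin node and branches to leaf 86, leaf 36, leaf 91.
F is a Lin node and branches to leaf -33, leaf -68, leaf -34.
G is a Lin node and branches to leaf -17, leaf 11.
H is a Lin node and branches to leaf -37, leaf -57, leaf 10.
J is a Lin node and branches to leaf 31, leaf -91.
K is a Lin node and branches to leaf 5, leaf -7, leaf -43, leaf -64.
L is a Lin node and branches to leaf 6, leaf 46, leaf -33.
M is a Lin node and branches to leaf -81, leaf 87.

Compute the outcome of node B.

H (Lin): max(-37, -57, 10) = 10
J (Lin): max(31, -91) = 31
K (Lin): max(5, -7, -43, -64) = 5
B (Vik): min(10, 31, 5) = 5

5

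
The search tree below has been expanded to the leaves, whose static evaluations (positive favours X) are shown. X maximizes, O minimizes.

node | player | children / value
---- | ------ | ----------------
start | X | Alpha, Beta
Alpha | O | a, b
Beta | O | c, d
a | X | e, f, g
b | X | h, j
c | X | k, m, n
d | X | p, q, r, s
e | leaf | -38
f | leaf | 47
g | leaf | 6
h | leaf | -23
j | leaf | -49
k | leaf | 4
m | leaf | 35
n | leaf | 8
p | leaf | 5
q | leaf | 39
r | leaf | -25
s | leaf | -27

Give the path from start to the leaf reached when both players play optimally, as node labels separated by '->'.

a (X): max(-38, 47, 6) = 47
b (X): max(-23, -49) = -23
Alpha (O): min(47, -23) = -23
c (X): max(4, 35, 8) = 35
d (X): max(5, 39, -25, -27) = 39
Beta (O): min(35, 39) = 35
start (X): max(-23, 35) = 35
At start, X picks Beta (highest: 35).
At Beta, O picks c (lowest: 35).
At c, X picks m (highest: 35).
Terminal value 35.

start -> Beta -> c -> m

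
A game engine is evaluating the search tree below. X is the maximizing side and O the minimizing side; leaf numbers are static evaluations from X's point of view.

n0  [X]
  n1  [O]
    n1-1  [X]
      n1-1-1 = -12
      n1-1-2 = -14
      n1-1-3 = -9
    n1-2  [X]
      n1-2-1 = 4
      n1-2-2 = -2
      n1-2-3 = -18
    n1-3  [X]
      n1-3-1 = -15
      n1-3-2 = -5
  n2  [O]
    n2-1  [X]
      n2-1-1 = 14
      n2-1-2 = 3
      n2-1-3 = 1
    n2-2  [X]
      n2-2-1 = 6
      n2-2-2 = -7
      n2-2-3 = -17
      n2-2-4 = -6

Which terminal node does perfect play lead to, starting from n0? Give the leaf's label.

n1-1 (X): max(-12, -14, -9) = -9
n1-2 (X): max(4, -2, -18) = 4
n1-3 (X): max(-15, -5) = -5
n1 (O): min(-9, 4, -5) = -9
n2-1 (X): max(14, 3, 1) = 14
n2-2 (X): max(6, -7, -17, -6) = 6
n2 (O): min(14, 6) = 6
n0 (X): max(-9, 6) = 6
At n0, X picks n2 (highest: 6).
At n2, O picks n2-2 (lowest: 6).
At n2-2, X picks n2-2-1 (highest: 6).
Terminal value 6.

n2-2-1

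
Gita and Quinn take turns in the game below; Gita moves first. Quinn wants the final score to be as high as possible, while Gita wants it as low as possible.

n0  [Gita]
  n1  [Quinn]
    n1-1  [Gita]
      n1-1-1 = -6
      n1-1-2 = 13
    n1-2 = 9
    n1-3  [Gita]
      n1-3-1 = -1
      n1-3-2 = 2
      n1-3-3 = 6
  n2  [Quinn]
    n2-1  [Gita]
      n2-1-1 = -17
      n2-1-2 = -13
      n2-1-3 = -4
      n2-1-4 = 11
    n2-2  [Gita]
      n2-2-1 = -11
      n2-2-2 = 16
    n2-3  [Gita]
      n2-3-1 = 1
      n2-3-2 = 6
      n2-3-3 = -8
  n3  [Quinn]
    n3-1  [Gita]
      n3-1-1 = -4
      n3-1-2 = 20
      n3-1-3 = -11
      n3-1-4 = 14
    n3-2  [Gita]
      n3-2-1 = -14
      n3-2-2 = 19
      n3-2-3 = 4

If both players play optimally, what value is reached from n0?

n1-1 (Gita): min(-6, 13) = -6
n1-3 (Gita): min(-1, 2, 6) = -1
n1 (Quinn): max(-6, 9, -1) = 9
n2-1 (Gita): min(-17, -13, -4, 11) = -17
n2-2 (Gita): min(-11, 16) = -11
n2-3 (Gita): min(1, 6, -8) = -8
n2 (Quinn): max(-17, -11, -8) = -8
n3-1 (Gita): min(-4, 20, -11, 14) = -11
n3-2 (Gita): min(-14, 19, 4) = -14
n3 (Quinn): max(-11, -14) = -11
n0 (Gita): min(9, -8, -11) = -11

-11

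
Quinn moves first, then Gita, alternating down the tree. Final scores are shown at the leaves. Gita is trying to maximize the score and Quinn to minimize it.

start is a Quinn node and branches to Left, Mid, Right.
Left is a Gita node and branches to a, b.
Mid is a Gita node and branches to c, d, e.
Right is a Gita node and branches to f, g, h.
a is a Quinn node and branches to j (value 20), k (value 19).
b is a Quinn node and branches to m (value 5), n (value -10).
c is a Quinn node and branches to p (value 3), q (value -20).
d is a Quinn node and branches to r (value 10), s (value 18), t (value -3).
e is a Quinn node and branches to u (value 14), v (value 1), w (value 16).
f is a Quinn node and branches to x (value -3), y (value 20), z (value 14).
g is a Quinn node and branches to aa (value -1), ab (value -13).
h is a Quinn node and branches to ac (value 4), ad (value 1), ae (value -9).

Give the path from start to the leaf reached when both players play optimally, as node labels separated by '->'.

start -> Right -> f -> x

a (Quinn): min(20, 19) = 19
b (Quinn): min(5, -10) = -10
Left (Gita): max(19, -10) = 19
c (Quinn): min(3, -20) = -20
d (Quinn): min(10, 18, -3) = -3
e (Quinn): min(14, 1, 16) = 1
Mid (Gita): max(-20, -3, 1) = 1
f (Quinn): min(-3, 20, 14) = -3
g (Quinn): min(-1, -13) = -13
h (Quinn): min(4, 1, -9) = -9
Right (Gita): max(-3, -13, -9) = -3
start (Quinn): min(19, 1, -3) = -3
At start, Quinn picks Right (lowest: -3).
At Right, Gita picks f (highest: -3).
At f, Quinn picks x (lowest: -3).
Terminal value -3.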